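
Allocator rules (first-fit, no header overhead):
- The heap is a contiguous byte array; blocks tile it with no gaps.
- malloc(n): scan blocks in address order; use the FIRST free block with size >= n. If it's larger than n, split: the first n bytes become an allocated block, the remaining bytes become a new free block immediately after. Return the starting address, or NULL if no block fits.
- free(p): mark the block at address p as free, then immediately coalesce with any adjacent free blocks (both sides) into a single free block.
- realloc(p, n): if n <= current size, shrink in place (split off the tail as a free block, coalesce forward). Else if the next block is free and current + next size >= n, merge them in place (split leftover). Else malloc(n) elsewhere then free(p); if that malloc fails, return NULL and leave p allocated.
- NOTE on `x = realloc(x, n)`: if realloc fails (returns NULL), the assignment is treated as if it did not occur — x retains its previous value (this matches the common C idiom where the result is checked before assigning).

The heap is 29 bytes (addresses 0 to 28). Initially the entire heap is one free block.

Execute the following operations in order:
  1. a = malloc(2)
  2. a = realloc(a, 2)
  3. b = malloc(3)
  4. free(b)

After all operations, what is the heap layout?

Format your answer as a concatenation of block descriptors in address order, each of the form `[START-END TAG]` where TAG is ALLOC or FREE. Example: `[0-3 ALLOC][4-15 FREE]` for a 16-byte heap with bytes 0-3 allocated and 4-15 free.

Op 1: a = malloc(2) -> a = 0; heap: [0-1 ALLOC][2-28 FREE]
Op 2: a = realloc(a, 2) -> a = 0; heap: [0-1 ALLOC][2-28 FREE]
Op 3: b = malloc(3) -> b = 2; heap: [0-1 ALLOC][2-4 ALLOC][5-28 FREE]
Op 4: free(b) -> (freed b); heap: [0-1 ALLOC][2-28 FREE]

Answer: [0-1 ALLOC][2-28 FREE]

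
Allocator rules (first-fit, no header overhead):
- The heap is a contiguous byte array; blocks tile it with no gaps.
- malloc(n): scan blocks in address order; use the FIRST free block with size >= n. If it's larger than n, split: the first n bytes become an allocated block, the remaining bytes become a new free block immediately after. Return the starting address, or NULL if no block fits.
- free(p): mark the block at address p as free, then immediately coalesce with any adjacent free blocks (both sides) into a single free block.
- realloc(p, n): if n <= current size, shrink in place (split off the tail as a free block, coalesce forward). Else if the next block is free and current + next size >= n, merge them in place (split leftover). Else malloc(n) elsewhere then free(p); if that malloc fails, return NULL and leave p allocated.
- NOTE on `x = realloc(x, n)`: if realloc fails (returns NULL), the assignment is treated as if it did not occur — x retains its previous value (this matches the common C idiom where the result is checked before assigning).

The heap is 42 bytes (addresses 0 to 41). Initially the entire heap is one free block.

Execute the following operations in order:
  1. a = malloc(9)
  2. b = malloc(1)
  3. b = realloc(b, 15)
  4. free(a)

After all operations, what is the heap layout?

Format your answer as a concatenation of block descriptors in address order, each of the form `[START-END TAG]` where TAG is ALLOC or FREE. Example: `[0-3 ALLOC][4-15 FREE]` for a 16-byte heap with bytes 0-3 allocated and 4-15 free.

Op 1: a = malloc(9) -> a = 0; heap: [0-8 ALLOC][9-41 FREE]
Op 2: b = malloc(1) -> b = 9; heap: [0-8 ALLOC][9-9 ALLOC][10-41 FREE]
Op 3: b = realloc(b, 15) -> b = 9; heap: [0-8 ALLOC][9-23 ALLOC][24-41 FREE]
Op 4: free(a) -> (freed a); heap: [0-8 FREE][9-23 ALLOC][24-41 FREE]

Answer: [0-8 FREE][9-23 ALLOC][24-41 FREE]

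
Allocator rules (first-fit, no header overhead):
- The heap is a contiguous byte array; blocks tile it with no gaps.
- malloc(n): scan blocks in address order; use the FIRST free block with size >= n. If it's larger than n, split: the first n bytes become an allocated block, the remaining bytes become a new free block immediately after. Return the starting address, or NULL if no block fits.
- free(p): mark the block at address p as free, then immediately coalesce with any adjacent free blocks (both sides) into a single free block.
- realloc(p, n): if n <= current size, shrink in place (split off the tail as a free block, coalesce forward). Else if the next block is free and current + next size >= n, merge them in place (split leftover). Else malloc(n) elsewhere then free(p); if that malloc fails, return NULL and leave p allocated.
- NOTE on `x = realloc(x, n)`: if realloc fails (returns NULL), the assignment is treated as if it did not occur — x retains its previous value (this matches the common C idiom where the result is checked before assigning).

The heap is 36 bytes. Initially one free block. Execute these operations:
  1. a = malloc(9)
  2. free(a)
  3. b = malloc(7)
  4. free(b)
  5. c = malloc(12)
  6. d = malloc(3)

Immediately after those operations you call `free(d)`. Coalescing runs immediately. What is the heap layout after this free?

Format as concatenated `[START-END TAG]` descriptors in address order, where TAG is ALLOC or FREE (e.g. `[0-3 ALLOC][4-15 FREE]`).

Op 1: a = malloc(9) -> a = 0; heap: [0-8 ALLOC][9-35 FREE]
Op 2: free(a) -> (freed a); heap: [0-35 FREE]
Op 3: b = malloc(7) -> b = 0; heap: [0-6 ALLOC][7-35 FREE]
Op 4: free(b) -> (freed b); heap: [0-35 FREE]
Op 5: c = malloc(12) -> c = 0; heap: [0-11 ALLOC][12-35 FREE]
Op 6: d = malloc(3) -> d = 12; heap: [0-11 ALLOC][12-14 ALLOC][15-35 FREE]
free(d): d = 12 -> block [12-14 ALLOC]; mark free, coalesce with adjacent free neighbors -> [0-11 ALLOC][12-35 FREE]

Answer: [0-11 ALLOC][12-35 FREE]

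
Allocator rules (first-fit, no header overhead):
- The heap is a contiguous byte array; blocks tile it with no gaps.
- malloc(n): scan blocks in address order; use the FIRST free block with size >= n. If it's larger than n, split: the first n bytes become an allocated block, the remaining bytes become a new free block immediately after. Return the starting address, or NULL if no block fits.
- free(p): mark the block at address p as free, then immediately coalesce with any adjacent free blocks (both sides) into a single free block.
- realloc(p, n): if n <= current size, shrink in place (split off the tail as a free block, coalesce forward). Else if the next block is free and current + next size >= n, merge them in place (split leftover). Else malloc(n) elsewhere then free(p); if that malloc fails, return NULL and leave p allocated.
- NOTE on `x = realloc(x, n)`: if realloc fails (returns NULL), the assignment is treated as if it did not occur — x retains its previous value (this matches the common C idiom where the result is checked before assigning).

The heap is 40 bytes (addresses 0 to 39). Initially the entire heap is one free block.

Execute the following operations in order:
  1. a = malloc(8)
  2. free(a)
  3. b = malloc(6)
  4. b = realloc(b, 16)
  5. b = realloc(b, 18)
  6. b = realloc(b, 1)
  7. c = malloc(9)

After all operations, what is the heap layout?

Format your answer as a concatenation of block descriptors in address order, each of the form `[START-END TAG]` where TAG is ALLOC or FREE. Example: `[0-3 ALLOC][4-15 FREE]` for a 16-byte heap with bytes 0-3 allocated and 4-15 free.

Answer: [0-0 ALLOC][1-9 ALLOC][10-39 FREE]

Derivation:
Op 1: a = malloc(8) -> a = 0; heap: [0-7 ALLOC][8-39 FREE]
Op 2: free(a) -> (freed a); heap: [0-39 FREE]
Op 3: b = malloc(6) -> b = 0; heap: [0-5 ALLOC][6-39 FREE]
Op 4: b = realloc(b, 16) -> b = 0; heap: [0-15 ALLOC][16-39 FREE]
Op 5: b = realloc(b, 18) -> b = 0; heap: [0-17 ALLOC][18-39 FREE]
Op 6: b = realloc(b, 1) -> b = 0; heap: [0-0 ALLOC][1-39 FREE]
Op 7: c = malloc(9) -> c = 1; heap: [0-0 ALLOC][1-9 ALLOC][10-39 FREE]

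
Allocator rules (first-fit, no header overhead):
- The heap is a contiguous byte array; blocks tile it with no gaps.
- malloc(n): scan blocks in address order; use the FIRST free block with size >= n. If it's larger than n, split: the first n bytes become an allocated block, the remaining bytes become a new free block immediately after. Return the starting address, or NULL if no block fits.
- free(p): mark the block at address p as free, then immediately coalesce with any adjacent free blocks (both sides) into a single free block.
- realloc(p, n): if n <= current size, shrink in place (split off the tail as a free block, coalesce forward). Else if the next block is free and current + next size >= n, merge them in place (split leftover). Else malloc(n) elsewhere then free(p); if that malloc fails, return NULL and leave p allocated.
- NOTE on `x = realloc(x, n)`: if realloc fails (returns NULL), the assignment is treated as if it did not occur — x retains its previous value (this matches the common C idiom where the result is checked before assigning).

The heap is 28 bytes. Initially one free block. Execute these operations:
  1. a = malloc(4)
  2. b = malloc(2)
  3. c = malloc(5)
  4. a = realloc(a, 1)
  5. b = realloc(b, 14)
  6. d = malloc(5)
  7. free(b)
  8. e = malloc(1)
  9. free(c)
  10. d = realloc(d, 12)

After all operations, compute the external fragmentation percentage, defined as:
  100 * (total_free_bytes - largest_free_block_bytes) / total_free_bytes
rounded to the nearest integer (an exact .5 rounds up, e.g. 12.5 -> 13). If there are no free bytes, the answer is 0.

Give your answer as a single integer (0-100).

Answer: 29

Derivation:
Op 1: a = malloc(4) -> a = 0; heap: [0-3 ALLOC][4-27 FREE]
Op 2: b = malloc(2) -> b = 4; heap: [0-3 ALLOC][4-5 ALLOC][6-27 FREE]
Op 3: c = malloc(5) -> c = 6; heap: [0-3 ALLOC][4-5 ALLOC][6-10 ALLOC][11-27 FREE]
Op 4: a = realloc(a, 1) -> a = 0; heap: [0-0 ALLOC][1-3 FREE][4-5 ALLOC][6-10 ALLOC][11-27 FREE]
Op 5: b = realloc(b, 14) -> b = 11; heap: [0-0 ALLOC][1-5 FREE][6-10 ALLOC][11-24 ALLOC][25-27 FREE]
Op 6: d = malloc(5) -> d = 1; heap: [0-0 ALLOC][1-5 ALLOC][6-10 ALLOC][11-24 ALLOC][25-27 FREE]
Op 7: free(b) -> (freed b); heap: [0-0 ALLOC][1-5 ALLOC][6-10 ALLOC][11-27 FREE]
Op 8: e = malloc(1) -> e = 11; heap: [0-0 ALLOC][1-5 ALLOC][6-10 ALLOC][11-11 ALLOC][12-27 FREE]
Op 9: free(c) -> (freed c); heap: [0-0 ALLOC][1-5 ALLOC][6-10 FREE][11-11 ALLOC][12-27 FREE]
Op 10: d = realloc(d, 12) -> d = 12; heap: [0-0 ALLOC][1-10 FREE][11-11 ALLOC][12-23 ALLOC][24-27 FREE]
Free blocks: [10 4] total_free=14 largest=10 -> 100*(14-10)/14 = 400/14 ≈ 28.571 -> rounds to 29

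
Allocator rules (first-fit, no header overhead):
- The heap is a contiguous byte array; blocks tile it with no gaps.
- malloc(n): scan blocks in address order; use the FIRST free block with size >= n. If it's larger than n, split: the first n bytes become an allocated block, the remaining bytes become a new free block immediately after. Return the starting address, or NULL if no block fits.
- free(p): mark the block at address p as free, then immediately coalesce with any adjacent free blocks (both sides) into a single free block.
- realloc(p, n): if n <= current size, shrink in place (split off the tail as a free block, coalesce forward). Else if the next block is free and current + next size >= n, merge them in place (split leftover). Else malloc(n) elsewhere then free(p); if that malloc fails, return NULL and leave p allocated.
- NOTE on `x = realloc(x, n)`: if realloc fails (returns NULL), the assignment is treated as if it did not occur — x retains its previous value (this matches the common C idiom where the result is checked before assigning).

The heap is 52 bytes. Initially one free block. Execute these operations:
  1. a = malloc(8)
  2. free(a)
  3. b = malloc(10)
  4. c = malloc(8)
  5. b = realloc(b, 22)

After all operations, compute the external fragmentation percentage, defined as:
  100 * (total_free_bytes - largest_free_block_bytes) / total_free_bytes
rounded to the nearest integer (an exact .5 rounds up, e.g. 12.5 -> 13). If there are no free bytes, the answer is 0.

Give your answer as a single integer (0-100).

Op 1: a = malloc(8) -> a = 0; heap: [0-7 ALLOC][8-51 FREE]
Op 2: free(a) -> (freed a); heap: [0-51 FREE]
Op 3: b = malloc(10) -> b = 0; heap: [0-9 ALLOC][10-51 FREE]
Op 4: c = malloc(8) -> c = 10; heap: [0-9 ALLOC][10-17 ALLOC][18-51 FREE]
Op 5: b = realloc(b, 22) -> b = 18; heap: [0-9 FREE][10-17 ALLOC][18-39 ALLOC][40-51 FREE]
Free blocks: [10 12] total_free=22 largest=12 -> 100*(22-12)/22 = 1000/22 ≈ 45.455 -> rounds to 45

Answer: 45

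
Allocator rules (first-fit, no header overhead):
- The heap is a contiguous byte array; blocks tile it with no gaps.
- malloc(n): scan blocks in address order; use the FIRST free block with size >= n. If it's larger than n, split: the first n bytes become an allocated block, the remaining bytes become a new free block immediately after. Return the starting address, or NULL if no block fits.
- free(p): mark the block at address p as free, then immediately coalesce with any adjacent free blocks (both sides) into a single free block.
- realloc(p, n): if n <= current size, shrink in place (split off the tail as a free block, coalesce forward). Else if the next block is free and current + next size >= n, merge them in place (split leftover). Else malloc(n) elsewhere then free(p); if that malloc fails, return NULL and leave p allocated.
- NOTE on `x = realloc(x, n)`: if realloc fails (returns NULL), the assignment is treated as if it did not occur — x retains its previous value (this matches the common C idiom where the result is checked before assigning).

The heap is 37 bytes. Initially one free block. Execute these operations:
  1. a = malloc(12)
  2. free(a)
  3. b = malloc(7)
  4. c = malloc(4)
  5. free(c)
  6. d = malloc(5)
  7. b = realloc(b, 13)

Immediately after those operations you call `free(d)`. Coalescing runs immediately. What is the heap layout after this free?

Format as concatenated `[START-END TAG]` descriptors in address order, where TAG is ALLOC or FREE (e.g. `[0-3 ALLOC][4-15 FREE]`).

Answer: [0-11 FREE][12-24 ALLOC][25-36 FREE]

Derivation:
Op 1: a = malloc(12) -> a = 0; heap: [0-11 ALLOC][12-36 FREE]
Op 2: free(a) -> (freed a); heap: [0-36 FREE]
Op 3: b = malloc(7) -> b = 0; heap: [0-6 ALLOC][7-36 FREE]
Op 4: c = malloc(4) -> c = 7; heap: [0-6 ALLOC][7-10 ALLOC][11-36 FREE]
Op 5: free(c) -> (freed c); heap: [0-6 ALLOC][7-36 FREE]
Op 6: d = malloc(5) -> d = 7; heap: [0-6 ALLOC][7-11 ALLOC][12-36 FREE]
Op 7: b = realloc(b, 13) -> b = 12; heap: [0-6 FREE][7-11 ALLOC][12-24 ALLOC][25-36 FREE]
free(d): d = 7 -> block [7-11 ALLOC]; mark free, coalesce with adjacent free neighbors -> [0-11 FREE][12-24 ALLOC][25-36 FREE]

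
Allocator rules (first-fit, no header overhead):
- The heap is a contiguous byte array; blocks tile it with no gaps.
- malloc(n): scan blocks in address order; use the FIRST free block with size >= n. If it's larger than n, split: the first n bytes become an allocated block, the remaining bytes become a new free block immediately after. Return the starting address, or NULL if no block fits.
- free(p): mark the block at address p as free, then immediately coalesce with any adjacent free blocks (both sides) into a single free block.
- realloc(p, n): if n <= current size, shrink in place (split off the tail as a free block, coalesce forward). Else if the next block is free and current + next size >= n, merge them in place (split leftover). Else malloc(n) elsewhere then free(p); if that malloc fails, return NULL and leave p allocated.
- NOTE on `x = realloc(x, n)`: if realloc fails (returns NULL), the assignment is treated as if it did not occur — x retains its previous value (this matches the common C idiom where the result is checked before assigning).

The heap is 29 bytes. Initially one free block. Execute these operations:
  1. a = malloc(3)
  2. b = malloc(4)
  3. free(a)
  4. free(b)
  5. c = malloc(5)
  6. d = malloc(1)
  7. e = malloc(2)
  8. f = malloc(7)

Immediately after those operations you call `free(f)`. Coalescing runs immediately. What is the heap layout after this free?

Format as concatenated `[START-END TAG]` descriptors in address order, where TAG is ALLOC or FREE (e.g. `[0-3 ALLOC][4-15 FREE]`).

Answer: [0-4 ALLOC][5-5 ALLOC][6-7 ALLOC][8-28 FREE]

Derivation:
Op 1: a = malloc(3) -> a = 0; heap: [0-2 ALLOC][3-28 FREE]
Op 2: b = malloc(4) -> b = 3; heap: [0-2 ALLOC][3-6 ALLOC][7-28 FREE]
Op 3: free(a) -> (freed a); heap: [0-2 FREE][3-6 ALLOC][7-28 FREE]
Op 4: free(b) -> (freed b); heap: [0-28 FREE]
Op 5: c = malloc(5) -> c = 0; heap: [0-4 ALLOC][5-28 FREE]
Op 6: d = malloc(1) -> d = 5; heap: [0-4 ALLOC][5-5 ALLOC][6-28 FREE]
Op 7: e = malloc(2) -> e = 6; heap: [0-4 ALLOC][5-5 ALLOC][6-7 ALLOC][8-28 FREE]
Op 8: f = malloc(7) -> f = 8; heap: [0-4 ALLOC][5-5 ALLOC][6-7 ALLOC][8-14 ALLOC][15-28 FREE]
free(f): f = 8 -> block [8-14 ALLOC]; mark free, coalesce with adjacent free neighbors -> [0-4 ALLOC][5-5 ALLOC][6-7 ALLOC][8-28 FREE]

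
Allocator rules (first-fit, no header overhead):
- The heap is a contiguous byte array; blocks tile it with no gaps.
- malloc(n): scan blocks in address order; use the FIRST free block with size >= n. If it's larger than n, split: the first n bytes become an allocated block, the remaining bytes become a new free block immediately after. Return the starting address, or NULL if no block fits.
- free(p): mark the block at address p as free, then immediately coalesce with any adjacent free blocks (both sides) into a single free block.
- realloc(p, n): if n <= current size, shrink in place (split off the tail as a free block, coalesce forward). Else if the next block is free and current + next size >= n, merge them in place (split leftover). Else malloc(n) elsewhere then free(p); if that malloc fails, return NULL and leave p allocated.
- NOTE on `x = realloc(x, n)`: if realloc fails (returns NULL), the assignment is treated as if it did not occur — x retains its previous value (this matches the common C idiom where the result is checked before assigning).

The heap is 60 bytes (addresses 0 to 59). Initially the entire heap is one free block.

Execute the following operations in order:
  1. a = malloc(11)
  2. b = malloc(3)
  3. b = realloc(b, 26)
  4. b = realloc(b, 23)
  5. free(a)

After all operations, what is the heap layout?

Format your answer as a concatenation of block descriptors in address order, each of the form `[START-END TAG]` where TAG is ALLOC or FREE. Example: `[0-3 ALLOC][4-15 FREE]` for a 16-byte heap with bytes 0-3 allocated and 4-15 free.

Answer: [0-10 FREE][11-33 ALLOC][34-59 FREE]

Derivation:
Op 1: a = malloc(11) -> a = 0; heap: [0-10 ALLOC][11-59 FREE]
Op 2: b = malloc(3) -> b = 11; heap: [0-10 ALLOC][11-13 ALLOC][14-59 FREE]
Op 3: b = realloc(b, 26) -> b = 11; heap: [0-10 ALLOC][11-36 ALLOC][37-59 FREE]
Op 4: b = realloc(b, 23) -> b = 11; heap: [0-10 ALLOC][11-33 ALLOC][34-59 FREE]
Op 5: free(a) -> (freed a); heap: [0-10 FREE][11-33 ALLOC][34-59 FREE]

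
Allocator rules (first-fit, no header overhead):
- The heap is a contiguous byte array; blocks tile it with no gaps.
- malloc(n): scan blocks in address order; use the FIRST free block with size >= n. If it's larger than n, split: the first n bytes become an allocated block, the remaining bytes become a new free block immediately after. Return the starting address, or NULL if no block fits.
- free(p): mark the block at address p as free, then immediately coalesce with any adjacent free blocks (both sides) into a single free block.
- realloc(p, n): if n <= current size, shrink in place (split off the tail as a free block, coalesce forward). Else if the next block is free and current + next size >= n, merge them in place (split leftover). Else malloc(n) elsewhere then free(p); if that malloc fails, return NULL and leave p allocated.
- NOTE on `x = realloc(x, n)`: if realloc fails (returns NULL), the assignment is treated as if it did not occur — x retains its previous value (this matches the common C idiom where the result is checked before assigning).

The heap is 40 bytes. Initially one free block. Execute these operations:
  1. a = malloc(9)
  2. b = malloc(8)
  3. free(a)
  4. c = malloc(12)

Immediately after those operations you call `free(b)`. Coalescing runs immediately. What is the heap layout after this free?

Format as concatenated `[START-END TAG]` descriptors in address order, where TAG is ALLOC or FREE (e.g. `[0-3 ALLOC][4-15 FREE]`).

Op 1: a = malloc(9) -> a = 0; heap: [0-8 ALLOC][9-39 FREE]
Op 2: b = malloc(8) -> b = 9; heap: [0-8 ALLOC][9-16 ALLOC][17-39 FREE]
Op 3: free(a) -> (freed a); heap: [0-8 FREE][9-16 ALLOC][17-39 FREE]
Op 4: c = malloc(12) -> c = 17; heap: [0-8 FREE][9-16 ALLOC][17-28 ALLOC][29-39 FREE]
free(b): b = 9 -> block [9-16 ALLOC]; mark free, coalesce with adjacent free neighbors -> [0-16 FREE][17-28 ALLOC][29-39 FREE]

Answer: [0-16 FREE][17-28 ALLOC][29-39 FREE]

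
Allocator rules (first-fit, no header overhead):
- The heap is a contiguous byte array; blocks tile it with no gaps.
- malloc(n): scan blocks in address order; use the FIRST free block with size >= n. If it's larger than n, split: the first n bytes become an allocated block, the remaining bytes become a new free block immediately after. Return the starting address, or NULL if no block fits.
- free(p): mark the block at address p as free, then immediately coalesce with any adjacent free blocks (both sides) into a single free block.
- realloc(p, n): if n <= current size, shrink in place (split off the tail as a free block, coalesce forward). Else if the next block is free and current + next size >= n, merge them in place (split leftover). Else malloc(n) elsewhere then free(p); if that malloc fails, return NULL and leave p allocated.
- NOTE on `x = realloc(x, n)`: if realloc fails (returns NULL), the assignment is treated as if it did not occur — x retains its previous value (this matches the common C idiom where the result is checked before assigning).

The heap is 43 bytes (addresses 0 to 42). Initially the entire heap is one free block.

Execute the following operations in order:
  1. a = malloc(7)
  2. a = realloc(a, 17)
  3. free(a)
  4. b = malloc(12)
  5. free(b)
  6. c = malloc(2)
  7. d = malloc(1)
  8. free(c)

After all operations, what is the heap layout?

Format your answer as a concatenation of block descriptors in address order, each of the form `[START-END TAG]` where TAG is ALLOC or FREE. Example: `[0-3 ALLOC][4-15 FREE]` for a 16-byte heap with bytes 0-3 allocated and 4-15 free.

Answer: [0-1 FREE][2-2 ALLOC][3-42 FREE]

Derivation:
Op 1: a = malloc(7) -> a = 0; heap: [0-6 ALLOC][7-42 FREE]
Op 2: a = realloc(a, 17) -> a = 0; heap: [0-16 ALLOC][17-42 FREE]
Op 3: free(a) -> (freed a); heap: [0-42 FREE]
Op 4: b = malloc(12) -> b = 0; heap: [0-11 ALLOC][12-42 FREE]
Op 5: free(b) -> (freed b); heap: [0-42 FREE]
Op 6: c = malloc(2) -> c = 0; heap: [0-1 ALLOC][2-42 FREE]
Op 7: d = malloc(1) -> d = 2; heap: [0-1 ALLOC][2-2 ALLOC][3-42 FREE]
Op 8: free(c) -> (freed c); heap: [0-1 FREE][2-2 ALLOC][3-42 FREE]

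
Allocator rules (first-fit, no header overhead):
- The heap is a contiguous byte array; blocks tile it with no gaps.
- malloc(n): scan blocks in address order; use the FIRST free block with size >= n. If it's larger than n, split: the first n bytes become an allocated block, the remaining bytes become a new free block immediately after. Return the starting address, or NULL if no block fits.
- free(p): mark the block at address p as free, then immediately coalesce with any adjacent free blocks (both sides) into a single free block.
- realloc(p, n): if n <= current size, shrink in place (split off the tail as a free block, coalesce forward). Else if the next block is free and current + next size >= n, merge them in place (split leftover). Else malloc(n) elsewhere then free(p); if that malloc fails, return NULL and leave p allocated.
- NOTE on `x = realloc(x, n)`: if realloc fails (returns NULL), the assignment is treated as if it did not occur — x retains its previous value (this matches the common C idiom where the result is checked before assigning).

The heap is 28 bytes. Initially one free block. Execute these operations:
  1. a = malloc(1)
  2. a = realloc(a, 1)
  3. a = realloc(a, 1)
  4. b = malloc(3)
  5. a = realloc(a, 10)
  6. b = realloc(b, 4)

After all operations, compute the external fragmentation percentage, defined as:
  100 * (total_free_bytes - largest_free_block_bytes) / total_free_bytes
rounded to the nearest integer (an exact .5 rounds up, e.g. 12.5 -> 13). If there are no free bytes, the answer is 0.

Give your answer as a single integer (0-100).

Op 1: a = malloc(1) -> a = 0; heap: [0-0 ALLOC][1-27 FREE]
Op 2: a = realloc(a, 1) -> a = 0; heap: [0-0 ALLOC][1-27 FREE]
Op 3: a = realloc(a, 1) -> a = 0; heap: [0-0 ALLOC][1-27 FREE]
Op 4: b = malloc(3) -> b = 1; heap: [0-0 ALLOC][1-3 ALLOC][4-27 FREE]
Op 5: a = realloc(a, 10) -> a = 4; heap: [0-0 FREE][1-3 ALLOC][4-13 ALLOC][14-27 FREE]
Op 6: b = realloc(b, 4) -> b = 14; heap: [0-3 FREE][4-13 ALLOC][14-17 ALLOC][18-27 FREE]
Free blocks: [4 10] total_free=14 largest=10 -> 100*(14-10)/14 = 400/14 ≈ 28.571 -> rounds to 29

Answer: 29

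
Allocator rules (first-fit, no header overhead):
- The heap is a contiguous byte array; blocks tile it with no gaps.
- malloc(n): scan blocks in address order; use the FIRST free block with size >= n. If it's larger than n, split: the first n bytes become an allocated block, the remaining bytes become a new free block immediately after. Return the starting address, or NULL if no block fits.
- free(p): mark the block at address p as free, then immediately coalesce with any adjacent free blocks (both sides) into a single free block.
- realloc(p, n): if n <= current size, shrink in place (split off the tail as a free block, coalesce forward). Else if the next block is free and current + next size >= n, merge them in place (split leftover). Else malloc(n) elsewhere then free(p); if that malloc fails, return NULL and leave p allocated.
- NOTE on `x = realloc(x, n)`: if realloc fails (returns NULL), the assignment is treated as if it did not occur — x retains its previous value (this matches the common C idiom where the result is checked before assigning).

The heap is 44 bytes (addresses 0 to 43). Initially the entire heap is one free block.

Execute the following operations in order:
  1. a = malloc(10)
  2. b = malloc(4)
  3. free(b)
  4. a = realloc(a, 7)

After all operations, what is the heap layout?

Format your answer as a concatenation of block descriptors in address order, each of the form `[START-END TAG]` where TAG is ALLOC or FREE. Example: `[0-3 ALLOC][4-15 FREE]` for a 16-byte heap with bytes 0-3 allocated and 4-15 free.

Op 1: a = malloc(10) -> a = 0; heap: [0-9 ALLOC][10-43 FREE]
Op 2: b = malloc(4) -> b = 10; heap: [0-9 ALLOC][10-13 ALLOC][14-43 FREE]
Op 3: free(b) -> (freed b); heap: [0-9 ALLOC][10-43 FREE]
Op 4: a = realloc(a, 7) -> a = 0; heap: [0-6 ALLOC][7-43 FREE]

Answer: [0-6 ALLOC][7-43 FREE]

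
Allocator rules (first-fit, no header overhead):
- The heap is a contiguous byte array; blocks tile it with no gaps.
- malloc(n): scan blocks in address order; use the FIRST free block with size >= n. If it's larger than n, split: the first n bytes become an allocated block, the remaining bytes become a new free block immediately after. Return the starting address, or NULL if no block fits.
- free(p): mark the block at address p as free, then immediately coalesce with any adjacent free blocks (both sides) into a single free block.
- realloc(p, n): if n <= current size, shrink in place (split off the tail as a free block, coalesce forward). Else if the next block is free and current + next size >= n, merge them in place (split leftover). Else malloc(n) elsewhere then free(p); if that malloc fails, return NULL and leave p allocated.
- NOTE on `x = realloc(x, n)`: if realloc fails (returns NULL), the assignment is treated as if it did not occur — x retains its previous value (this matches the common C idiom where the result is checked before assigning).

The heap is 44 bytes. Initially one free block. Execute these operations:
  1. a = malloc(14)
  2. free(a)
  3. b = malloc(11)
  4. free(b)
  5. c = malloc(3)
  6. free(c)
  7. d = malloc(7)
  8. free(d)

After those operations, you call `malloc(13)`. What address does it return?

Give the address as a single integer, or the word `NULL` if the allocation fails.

Answer: 0

Derivation:
Op 1: a = malloc(14) -> a = 0; heap: [0-13 ALLOC][14-43 FREE]
Op 2: free(a) -> (freed a); heap: [0-43 FREE]
Op 3: b = malloc(11) -> b = 0; heap: [0-10 ALLOC][11-43 FREE]
Op 4: free(b) -> (freed b); heap: [0-43 FREE]
Op 5: c = malloc(3) -> c = 0; heap: [0-2 ALLOC][3-43 FREE]
Op 6: free(c) -> (freed c); heap: [0-43 FREE]
Op 7: d = malloc(7) -> d = 0; heap: [0-6 ALLOC][7-43 FREE]
Op 8: free(d) -> (freed d); heap: [0-43 FREE]
malloc(13): first-fit scan over [0-43 FREE] -> 0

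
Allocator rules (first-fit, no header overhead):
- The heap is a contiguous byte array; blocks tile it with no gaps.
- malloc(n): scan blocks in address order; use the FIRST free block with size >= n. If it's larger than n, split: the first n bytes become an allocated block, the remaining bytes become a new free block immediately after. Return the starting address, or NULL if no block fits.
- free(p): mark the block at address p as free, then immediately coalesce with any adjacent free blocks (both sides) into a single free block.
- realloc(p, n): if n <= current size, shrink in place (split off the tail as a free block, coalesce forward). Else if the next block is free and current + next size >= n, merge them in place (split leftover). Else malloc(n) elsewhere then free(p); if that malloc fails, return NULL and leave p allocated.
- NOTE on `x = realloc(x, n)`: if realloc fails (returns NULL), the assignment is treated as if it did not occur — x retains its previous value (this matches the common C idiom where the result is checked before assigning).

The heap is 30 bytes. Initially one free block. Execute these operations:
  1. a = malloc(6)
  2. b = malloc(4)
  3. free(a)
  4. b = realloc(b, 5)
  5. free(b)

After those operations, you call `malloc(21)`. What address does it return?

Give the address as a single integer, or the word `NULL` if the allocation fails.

Answer: 0

Derivation:
Op 1: a = malloc(6) -> a = 0; heap: [0-5 ALLOC][6-29 FREE]
Op 2: b = malloc(4) -> b = 6; heap: [0-5 ALLOC][6-9 ALLOC][10-29 FREE]
Op 3: free(a) -> (freed a); heap: [0-5 FREE][6-9 ALLOC][10-29 FREE]
Op 4: b = realloc(b, 5) -> b = 6; heap: [0-5 FREE][6-10 ALLOC][11-29 FREE]
Op 5: free(b) -> (freed b); heap: [0-29 FREE]
malloc(21): first-fit scan over [0-29 FREE] -> 0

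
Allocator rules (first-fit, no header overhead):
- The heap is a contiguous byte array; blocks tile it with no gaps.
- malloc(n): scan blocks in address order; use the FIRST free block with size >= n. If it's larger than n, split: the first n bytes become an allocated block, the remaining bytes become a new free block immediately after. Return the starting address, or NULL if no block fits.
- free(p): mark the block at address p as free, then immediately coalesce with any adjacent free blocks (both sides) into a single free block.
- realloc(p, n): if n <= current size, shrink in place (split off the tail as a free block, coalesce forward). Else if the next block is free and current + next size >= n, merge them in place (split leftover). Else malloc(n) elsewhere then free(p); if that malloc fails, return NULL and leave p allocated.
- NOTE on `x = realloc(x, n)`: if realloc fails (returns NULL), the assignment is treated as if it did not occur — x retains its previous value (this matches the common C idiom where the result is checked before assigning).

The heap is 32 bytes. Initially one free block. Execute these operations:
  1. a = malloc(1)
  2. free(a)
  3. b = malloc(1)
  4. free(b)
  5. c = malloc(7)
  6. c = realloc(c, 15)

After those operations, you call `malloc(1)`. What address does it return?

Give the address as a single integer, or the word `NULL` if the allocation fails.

Answer: 15

Derivation:
Op 1: a = malloc(1) -> a = 0; heap: [0-0 ALLOC][1-31 FREE]
Op 2: free(a) -> (freed a); heap: [0-31 FREE]
Op 3: b = malloc(1) -> b = 0; heap: [0-0 ALLOC][1-31 FREE]
Op 4: free(b) -> (freed b); heap: [0-31 FREE]
Op 5: c = malloc(7) -> c = 0; heap: [0-6 ALLOC][7-31 FREE]
Op 6: c = realloc(c, 15) -> c = 0; heap: [0-14 ALLOC][15-31 FREE]
malloc(1): first-fit scan over [0-14 ALLOC][15-31 FREE] -> 15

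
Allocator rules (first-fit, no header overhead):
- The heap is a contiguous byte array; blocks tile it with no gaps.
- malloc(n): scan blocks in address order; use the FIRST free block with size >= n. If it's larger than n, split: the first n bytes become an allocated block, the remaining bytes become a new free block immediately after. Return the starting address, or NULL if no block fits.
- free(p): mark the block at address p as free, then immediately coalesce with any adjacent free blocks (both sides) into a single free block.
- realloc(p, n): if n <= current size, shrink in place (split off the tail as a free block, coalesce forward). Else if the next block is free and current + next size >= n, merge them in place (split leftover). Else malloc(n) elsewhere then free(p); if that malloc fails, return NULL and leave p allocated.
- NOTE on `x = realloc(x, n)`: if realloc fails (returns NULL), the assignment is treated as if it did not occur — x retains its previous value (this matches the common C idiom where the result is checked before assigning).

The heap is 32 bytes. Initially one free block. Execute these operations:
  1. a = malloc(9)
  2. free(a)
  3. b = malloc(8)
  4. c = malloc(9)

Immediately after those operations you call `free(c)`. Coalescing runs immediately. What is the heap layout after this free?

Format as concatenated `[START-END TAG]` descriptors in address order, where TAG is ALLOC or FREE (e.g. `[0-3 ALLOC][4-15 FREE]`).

Op 1: a = malloc(9) -> a = 0; heap: [0-8 ALLOC][9-31 FREE]
Op 2: free(a) -> (freed a); heap: [0-31 FREE]
Op 3: b = malloc(8) -> b = 0; heap: [0-7 ALLOC][8-31 FREE]
Op 4: c = malloc(9) -> c = 8; heap: [0-7 ALLOC][8-16 ALLOC][17-31 FREE]
free(c): c = 8 -> block [8-16 ALLOC]; mark free, coalesce with adjacent free neighbors -> [0-7 ALLOC][8-31 FREE]

Answer: [0-7 ALLOC][8-31 FREE]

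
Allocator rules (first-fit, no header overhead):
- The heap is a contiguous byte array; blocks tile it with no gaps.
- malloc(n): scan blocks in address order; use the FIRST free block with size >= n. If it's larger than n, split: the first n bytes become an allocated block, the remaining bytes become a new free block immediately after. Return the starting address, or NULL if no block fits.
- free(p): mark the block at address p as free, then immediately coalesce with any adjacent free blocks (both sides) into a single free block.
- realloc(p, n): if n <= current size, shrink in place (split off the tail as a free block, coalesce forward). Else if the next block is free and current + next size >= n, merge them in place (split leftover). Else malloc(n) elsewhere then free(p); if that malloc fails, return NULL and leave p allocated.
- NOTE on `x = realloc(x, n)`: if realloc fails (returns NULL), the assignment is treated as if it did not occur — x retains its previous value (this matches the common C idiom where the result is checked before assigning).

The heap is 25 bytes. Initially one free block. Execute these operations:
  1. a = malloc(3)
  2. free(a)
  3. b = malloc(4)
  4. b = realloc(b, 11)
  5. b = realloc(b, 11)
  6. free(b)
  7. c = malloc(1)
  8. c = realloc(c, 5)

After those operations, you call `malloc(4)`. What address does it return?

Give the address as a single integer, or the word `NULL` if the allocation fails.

Op 1: a = malloc(3) -> a = 0; heap: [0-2 ALLOC][3-24 FREE]
Op 2: free(a) -> (freed a); heap: [0-24 FREE]
Op 3: b = malloc(4) -> b = 0; heap: [0-3 ALLOC][4-24 FREE]
Op 4: b = realloc(b, 11) -> b = 0; heap: [0-10 ALLOC][11-24 FREE]
Op 5: b = realloc(b, 11) -> b = 0; heap: [0-10 ALLOC][11-24 FREE]
Op 6: free(b) -> (freed b); heap: [0-24 FREE]
Op 7: c = malloc(1) -> c = 0; heap: [0-0 ALLOC][1-24 FREE]
Op 8: c = realloc(c, 5) -> c = 0; heap: [0-4 ALLOC][5-24 FREE]
malloc(4): first-fit scan over [0-4 ALLOC][5-24 FREE] -> 5

Answer: 5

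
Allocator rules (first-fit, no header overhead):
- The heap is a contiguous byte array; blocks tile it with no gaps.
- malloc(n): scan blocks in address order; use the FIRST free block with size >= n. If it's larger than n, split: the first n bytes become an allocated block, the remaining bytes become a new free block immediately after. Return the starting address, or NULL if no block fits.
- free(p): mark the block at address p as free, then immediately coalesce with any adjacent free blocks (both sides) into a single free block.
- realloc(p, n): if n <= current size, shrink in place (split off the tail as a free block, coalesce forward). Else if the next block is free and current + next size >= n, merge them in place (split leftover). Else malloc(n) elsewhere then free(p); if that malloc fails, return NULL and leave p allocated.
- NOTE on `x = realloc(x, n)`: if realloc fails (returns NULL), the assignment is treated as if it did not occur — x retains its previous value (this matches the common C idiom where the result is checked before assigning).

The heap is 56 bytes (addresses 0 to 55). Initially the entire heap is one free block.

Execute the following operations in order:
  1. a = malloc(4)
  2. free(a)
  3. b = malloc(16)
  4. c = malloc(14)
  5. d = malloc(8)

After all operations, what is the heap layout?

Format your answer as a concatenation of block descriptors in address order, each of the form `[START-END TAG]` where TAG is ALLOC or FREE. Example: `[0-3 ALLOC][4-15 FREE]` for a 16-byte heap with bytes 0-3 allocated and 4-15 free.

Op 1: a = malloc(4) -> a = 0; heap: [0-3 ALLOC][4-55 FREE]
Op 2: free(a) -> (freed a); heap: [0-55 FREE]
Op 3: b = malloc(16) -> b = 0; heap: [0-15 ALLOC][16-55 FREE]
Op 4: c = malloc(14) -> c = 16; heap: [0-15 ALLOC][16-29 ALLOC][30-55 FREE]
Op 5: d = malloc(8) -> d = 30; heap: [0-15 ALLOC][16-29 ALLOC][30-37 ALLOC][38-55 FREE]

Answer: [0-15 ALLOC][16-29 ALLOC][30-37 ALLOC][38-55 FREE]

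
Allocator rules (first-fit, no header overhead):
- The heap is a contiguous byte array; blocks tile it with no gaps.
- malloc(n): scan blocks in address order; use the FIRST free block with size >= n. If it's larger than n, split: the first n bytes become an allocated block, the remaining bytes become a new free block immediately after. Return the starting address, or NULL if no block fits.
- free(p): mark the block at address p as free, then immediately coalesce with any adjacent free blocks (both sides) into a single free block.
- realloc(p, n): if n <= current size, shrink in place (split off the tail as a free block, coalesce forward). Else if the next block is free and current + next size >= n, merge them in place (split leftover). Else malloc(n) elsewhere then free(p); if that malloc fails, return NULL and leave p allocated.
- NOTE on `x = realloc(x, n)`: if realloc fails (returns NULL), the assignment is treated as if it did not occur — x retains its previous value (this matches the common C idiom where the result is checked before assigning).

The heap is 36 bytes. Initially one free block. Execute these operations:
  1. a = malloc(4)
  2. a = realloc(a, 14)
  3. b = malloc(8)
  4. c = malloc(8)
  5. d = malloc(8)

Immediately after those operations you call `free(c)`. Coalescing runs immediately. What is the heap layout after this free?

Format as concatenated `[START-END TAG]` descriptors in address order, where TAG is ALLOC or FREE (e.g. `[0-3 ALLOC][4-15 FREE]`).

Op 1: a = malloc(4) -> a = 0; heap: [0-3 ALLOC][4-35 FREE]
Op 2: a = realloc(a, 14) -> a = 0; heap: [0-13 ALLOC][14-35 FREE]
Op 3: b = malloc(8) -> b = 14; heap: [0-13 ALLOC][14-21 ALLOC][22-35 FREE]
Op 4: c = malloc(8) -> c = 22; heap: [0-13 ALLOC][14-21 ALLOC][22-29 ALLOC][30-35 FREE]
Op 5: d = malloc(8) -> d = NULL; heap: [0-13 ALLOC][14-21 ALLOC][22-29 ALLOC][30-35 FREE]
free(c): c = 22 -> block [22-29 ALLOC]; mark free, coalesce with adjacent free neighbors -> [0-13 ALLOC][14-21 ALLOC][22-35 FREE]

Answer: [0-13 ALLOC][14-21 ALLOC][22-35 FREE]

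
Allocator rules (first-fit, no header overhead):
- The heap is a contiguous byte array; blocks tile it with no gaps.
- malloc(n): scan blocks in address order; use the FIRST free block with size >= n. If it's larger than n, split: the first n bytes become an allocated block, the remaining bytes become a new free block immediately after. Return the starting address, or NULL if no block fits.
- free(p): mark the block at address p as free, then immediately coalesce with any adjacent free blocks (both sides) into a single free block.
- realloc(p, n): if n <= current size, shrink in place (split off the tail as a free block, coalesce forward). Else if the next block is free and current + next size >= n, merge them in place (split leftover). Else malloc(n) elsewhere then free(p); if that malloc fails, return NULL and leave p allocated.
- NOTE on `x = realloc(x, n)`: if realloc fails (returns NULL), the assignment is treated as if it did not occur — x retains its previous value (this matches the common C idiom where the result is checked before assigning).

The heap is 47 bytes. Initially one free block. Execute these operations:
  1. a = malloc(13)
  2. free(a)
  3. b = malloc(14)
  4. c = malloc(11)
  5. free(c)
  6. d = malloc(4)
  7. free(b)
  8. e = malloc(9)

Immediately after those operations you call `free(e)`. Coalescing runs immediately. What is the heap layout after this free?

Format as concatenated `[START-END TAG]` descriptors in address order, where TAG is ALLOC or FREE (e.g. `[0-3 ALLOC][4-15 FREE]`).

Answer: [0-13 FREE][14-17 ALLOC][18-46 FREE]

Derivation:
Op 1: a = malloc(13) -> a = 0; heap: [0-12 ALLOC][13-46 FREE]
Op 2: free(a) -> (freed a); heap: [0-46 FREE]
Op 3: b = malloc(14) -> b = 0; heap: [0-13 ALLOC][14-46 FREE]
Op 4: c = malloc(11) -> c = 14; heap: [0-13 ALLOC][14-24 ALLOC][25-46 FREE]
Op 5: free(c) -> (freed c); heap: [0-13 ALLOC][14-46 FREE]
Op 6: d = malloc(4) -> d = 14; heap: [0-13 ALLOC][14-17 ALLOC][18-46 FREE]
Op 7: free(b) -> (freed b); heap: [0-13 FREE][14-17 ALLOC][18-46 FREE]
Op 8: e = malloc(9) -> e = 0; heap: [0-8 ALLOC][9-13 FREE][14-17 ALLOC][18-46 FREE]
free(e): e = 0 -> block [0-8 ALLOC]; mark free, coalesce with adjacent free neighbors -> [0-13 FREE][14-17 ALLOC][18-46 FREE]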